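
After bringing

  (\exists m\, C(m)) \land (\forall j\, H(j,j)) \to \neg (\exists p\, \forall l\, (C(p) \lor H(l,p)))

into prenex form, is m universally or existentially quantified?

Rewrite implications/biconditionals: A → B as ¬A ∨ B.
  \neg ((\exists m\, C(m)) \land (\forall j\, H(j,j))) \lor \neg (\exists p\, \forall l\, (C(p) \lor H(l,p)))
Push ¬ through the quantifiers and connectives to reach negation normal form:
  (\forall m\, \neg C(m)) \lor (\exists j\, \neg H(j,j)) \lor (\forall p\, \exists l\, (\neg C(p) \land \neg H(l,p)))
All bound variables are already distinct, so no renaming is needed.
Finally move all quantifiers to the prefix:
  \forall m\, \exists j\, \forall p\, \exists l\, (\neg C(m) \lor \neg H(j,j) \lor \neg C(p) \land \neg H(l,p))
The quantifier \exists m sits under an odd number of negations (counting the antecedent side of each →), so it flips to \forall m.

universal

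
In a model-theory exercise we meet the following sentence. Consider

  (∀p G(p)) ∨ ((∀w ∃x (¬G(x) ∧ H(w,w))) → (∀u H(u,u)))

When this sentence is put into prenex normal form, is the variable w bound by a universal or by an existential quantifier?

existential

Rewrite implications/biconditionals: A → B as ¬A ∨ B.
  (∀p G(p)) ∨ ¬(∀w ∃x (¬G(x) ∧ H(w,w))) ∨ (∀u H(u,u))
Push ¬ through the quantifiers and connectives to reach negation normal form:
  (∀p G(p)) ∨ (∃w ∀x (G(x) ∨ ¬H(w,w))) ∨ (∀u H(u,u))
Finally move all quantifiers to the prefix:
  ∀p ∃w ∀x ∀u (G(p) ∨ G(x) ∨ ¬H(w,w) ∨ H(u,u))
The quantifier ∀w sits under an odd number of negations (counting the antecedent side of each →), so it flips to ∃w.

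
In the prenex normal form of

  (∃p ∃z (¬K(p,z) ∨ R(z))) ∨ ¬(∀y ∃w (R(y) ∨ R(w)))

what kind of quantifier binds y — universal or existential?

existential

Push ¬ through the quantifiers and connectives to reach negation normal form:
  (∃p ∃z (¬K(p,z) ∨ R(z))) ∨ (∃y ∀w (¬R(y) ∧ ¬R(w)))
Extract every quantifier outward, since the variables are now distinct and don't occur free across branches:
  ∃p ∃z ∃y ∀w (¬K(p,z) ∨ R(z) ∨ ¬R(y) ∧ ¬R(w))
The quantifier ∀y sits under an odd number of negations, so it flips to ∃y.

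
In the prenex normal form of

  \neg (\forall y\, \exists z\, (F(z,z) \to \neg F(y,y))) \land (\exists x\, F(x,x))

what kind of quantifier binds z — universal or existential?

universal

Eliminate → and ↔ using ¬ and ∨.
  \neg (\forall y\, \exists z\, (\neg F(z,z) \lor \neg F(y,y))) \land (\exists x\, F(x,x))
Push ¬ through the quantifiers and connectives to reach negation normal form:
  (\exists y\, \forall z\, (F(z,z) \land F(y,y))) \land (\exists x\, F(x,x))
Extract every quantifier outward, since the variables are now distinct and don't occur free across branches:
  \exists y\, \forall z\, \exists x\, (F(z,z) \land F(y,y) \land F(x,x))
The quantifier \exists z sits under an odd number of negations (counting the antecedent side of each →), so it flips to \forall z.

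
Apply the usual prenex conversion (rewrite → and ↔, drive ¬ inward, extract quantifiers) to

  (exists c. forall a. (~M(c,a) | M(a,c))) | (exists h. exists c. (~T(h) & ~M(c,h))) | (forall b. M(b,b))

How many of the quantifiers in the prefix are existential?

3

Give each quantifier a distinct variable: c↦p.
  (exists c. forall a. (~M(c,a) | M(a,c))) | (exists h. exists p. (~T(h) & ~M(p,h))) | (forall b. M(b,b))
Pull the quantifiers to the front (each side's bound variable is not free in the other side):
  exists c. forall a. exists h. exists p. forall b. (~M(c,a) | M(a,c) | ~T(h) & ~M(p,h) | M(b,b))
The prefix is exists c forall a exists h exists p forall b: 2 universal, 3 existential.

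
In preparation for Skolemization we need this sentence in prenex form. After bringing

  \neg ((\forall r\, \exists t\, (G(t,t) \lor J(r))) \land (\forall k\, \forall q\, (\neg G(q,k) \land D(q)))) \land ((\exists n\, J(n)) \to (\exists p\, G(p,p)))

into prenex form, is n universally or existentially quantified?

universal

Eliminate → and ↔ using ¬ and ∨.
  \neg ((\forall r\, \exists t\, (G(t,t) \lor J(r))) \land (\forall k\, \forall q\, (\neg G(q,k) \land D(q)))) \land (\neg (\exists n\, J(n)) \lor (\exists p\, G(p,p)))
Move each ¬ inward, flipping quantifiers it crosses:
  ((\exists r\, \forall t\, (\neg G(t,t) \land \neg J(r))) \lor (\exists k\, \exists q\, (G(q,k) \lor \neg D(q)))) \land ((\forall n\, \neg J(n)) \lor (\exists p\, G(p,p)))
All bound variables are already distinct, so no renaming is needed.
Extract every quantifier outward, since the variables are now distinct and don't occur free across branches:
  \exists r\, \forall t\, \exists k\, \exists q\, \forall n\, \exists p\, ((\neg G(t,t) \land \neg J(r) \lor G(q,k) \lor \neg D(q)) \land (\neg J(n) \lor G(p,p)))
The quantifier \exists n sits under an odd number of negations (counting the antecedent side of each →), so it flips to \forall n.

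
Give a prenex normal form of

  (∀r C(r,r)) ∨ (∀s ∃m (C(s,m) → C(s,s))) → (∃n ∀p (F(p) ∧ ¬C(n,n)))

Rewrite implications/biconditionals: A → B as ¬A ∨ B.
  ¬((∀r C(r,r)) ∨ (∀s ∃m (¬C(s,m) ∨ C(s,s)))) ∨ (∃n ∀p (F(p) ∧ ¬C(n,n)))
Push ¬ through the quantifiers and connectives to reach negation normal form:
  (∃r ¬C(r,r)) ∧ (∃s ∀m (C(s,m) ∧ ¬C(s,s))) ∨ (∃n ∀p (F(p) ∧ ¬C(n,n)))
All bound variables are already distinct, so no renaming is needed.
Extract every quantifier outward, since the variables are now distinct and don't occur free across branches:
  ∃r ∃s ∀m ∃n ∀p (¬C(r,r) ∧ C(s,m) ∧ ¬C(s,s) ∨ F(p) ∧ ¬C(n,n))

∃r ∃s ∀m ∃n ∀p (¬C(r,r) ∧ C(s,m) ∧ ¬C(s,s) ∨ F(p) ∧ ¬C(n,n))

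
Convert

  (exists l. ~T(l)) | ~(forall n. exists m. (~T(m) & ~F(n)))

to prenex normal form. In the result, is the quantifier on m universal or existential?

Push ¬ through the quantifiers and connectives to reach negation normal form:
  (exists l. ~T(l)) | (exists n. forall m. (T(m) | F(n)))
All bound variables are already distinct, so no renaming is needed.
Extract every quantifier outward, since the variables are now distinct and don't occur free across branches:
  exists l. exists n. forall m. (~T(l) | T(m) | F(n))
The quantifier exists m sits under an odd number of negations, so it flips to forall m.

universal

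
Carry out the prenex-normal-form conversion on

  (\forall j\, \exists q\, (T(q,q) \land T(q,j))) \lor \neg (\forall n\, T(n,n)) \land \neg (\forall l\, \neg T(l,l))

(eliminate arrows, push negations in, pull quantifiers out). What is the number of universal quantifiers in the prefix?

1

Drive negations inward (¬∀x A ≡ ∃x ¬A, ¬∃x A ≡ ∀x ¬A, De Morgan for ∧/∨):
  (\forall j\, \exists q\, (T(q,q) \land T(q,j))) \lor (\exists n\, \neg T(n,n)) \land (\exists l\, T(l,l))
All bound variables are already distinct, so no renaming is needed.
Extract every quantifier outward, since the variables are now distinct and don't occur free across branches:
  \forall j\, \exists q\, \exists n\, \exists l\, (T(q,q) \land T(q,j) \lor \neg T(n,n) \land T(l,l))
The prefix is \forall j \exists q \exists n \exists l: 1 universal, 3 existential.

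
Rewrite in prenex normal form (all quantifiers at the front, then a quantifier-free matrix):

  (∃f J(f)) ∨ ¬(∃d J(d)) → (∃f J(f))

Eliminate → and ↔ using ¬ and ∨.
  ¬((∃f J(f)) ∨ ¬(∃d J(d))) ∨ (∃f J(f))
Push ¬ through the quantifiers and connectives to reach negation normal form:
  (∀f ¬J(f)) ∧ (∃d J(d)) ∨ (∃f J(f))
Standardize variables apart so no two quantifiers bind the same name: f↦c.
  (∀f ¬J(f)) ∧ (∃d J(d)) ∨ (∃c J(c))
Extract every quantifier outward, since the variables are now distinct and don't occur free across branches:
  ∀f ∃d ∃c (¬J(f) ∧ J(d) ∨ J(c))

∀f ∃d ∃c (¬J(f) ∧ J(d) ∨ J(c))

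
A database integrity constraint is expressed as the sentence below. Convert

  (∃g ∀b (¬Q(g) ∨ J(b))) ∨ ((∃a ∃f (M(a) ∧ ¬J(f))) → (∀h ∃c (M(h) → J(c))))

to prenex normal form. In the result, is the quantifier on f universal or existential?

universal

First replace A → B with ¬A ∨ B.
  (∃g ∀b (¬Q(g) ∨ J(b))) ∨ ¬(∃a ∃f (M(a) ∧ ¬J(f))) ∨ (∀h ∃c (¬M(h) ∨ J(c)))
Drive negations inward (¬∀x A ≡ ∃x ¬A, ¬∃x A ≡ ∀x ¬A, De Morgan for ∧/∨):
  (∃g ∀b (¬Q(g) ∨ J(b))) ∨ (∀a ∀f (¬M(a) ∨ J(f))) ∨ (∀h ∃c (¬M(h) ∨ J(c)))
All bound variables are already distinct, so no renaming is needed.
Pull the quantifiers to the front (each side's bound variable is not free in the other side):
  ∃g ∀b ∀a ∀f ∀h ∃c (¬Q(g) ∨ J(b) ∨ ¬M(a) ∨ J(f) ∨ ¬M(h) ∨ J(c))
The quantifier ∃f sits under an odd number of negations (counting the antecedent side of each →), so it flips to ∀f.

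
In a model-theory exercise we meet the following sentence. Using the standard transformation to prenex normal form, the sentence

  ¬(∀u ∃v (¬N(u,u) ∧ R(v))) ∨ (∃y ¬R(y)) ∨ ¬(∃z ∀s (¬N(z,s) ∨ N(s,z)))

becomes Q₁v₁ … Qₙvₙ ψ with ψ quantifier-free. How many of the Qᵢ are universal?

Drive negations inward (¬∀x A ≡ ∃x ¬A, ¬∃x A ≡ ∀x ¬A, De Morgan for ∧/∨):
  (∃u ∀v (N(u,u) ∨ ¬R(v))) ∨ (∃y ¬R(y)) ∨ (∀z ∃s (N(z,s) ∧ ¬N(s,z)))
Pull the quantifiers to the front (each side's bound variable is not free in the other side):
  ∃u ∀v ∃y ∀z ∃s (N(u,u) ∨ ¬R(v) ∨ ¬R(y) ∨ N(z,s) ∧ ¬N(s,z))
The prefix is ∃u ∀v ∃y ∀z ∃s: 2 universal, 3 existential.

2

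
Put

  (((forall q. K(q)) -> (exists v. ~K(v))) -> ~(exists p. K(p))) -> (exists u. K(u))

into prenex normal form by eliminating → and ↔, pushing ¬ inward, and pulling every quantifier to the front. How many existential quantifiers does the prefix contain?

Eliminate → and ↔ using ¬ and ∨.
  ~(~(~(forall q. K(q)) | (exists v. ~K(v))) | ~(exists p. K(p))) | (exists u. K(u))
Push ¬ through the quantifiers and connectives to reach negation normal form:
  ((exists q. ~K(q)) | (exists v. ~K(v))) & (exists p. K(p)) | (exists u. K(u))
Pull the quantifiers to the front (each side's bound variable is not free in the other side):
  exists q. exists v. exists p. exists u. ((~K(q) | ~K(v)) & K(p) | K(u))
The prefix is exists q exists v exists p exists u: 0 universal, 4 existential.

4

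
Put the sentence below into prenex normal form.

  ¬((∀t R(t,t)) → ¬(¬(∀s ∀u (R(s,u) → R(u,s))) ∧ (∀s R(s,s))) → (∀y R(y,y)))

∀t ∀s ∀u ∃p ∃y (R(t,t) ∧ (¬R(s,u) ∨ R(u,s) ∨ ¬R(p,p)) ∧ ¬R(y,y))

Rewrite implications/biconditionals: A → B as ¬A ∨ B.
  ¬(¬(∀t R(t,t)) ∨ ¬¬(¬(∀s ∀u (¬R(s,u) ∨ R(u,s))) ∧ (∀s R(s,s))) ∨ (∀y R(y,y)))
Push ¬ through the quantifiers and connectives to reach negation normal form:
  (∀t R(t,t)) ∧ ((∀s ∀u (¬R(s,u) ∨ R(u,s))) ∨ (∃s ¬R(s,s))) ∧ (∃y ¬R(y,y))
Standardize variables apart so no two quantifiers bind the same name: s↦p.
  (∀t R(t,t)) ∧ ((∀s ∀u (¬R(s,u) ∨ R(u,s))) ∨ (∃p ¬R(p,p))) ∧ (∃y ¬R(y,y))
Finally move all quantifiers to the prefix:
  ∀t ∀s ∀u ∃p ∃y (R(t,t) ∧ (¬R(s,u) ∨ R(u,s) ∨ ¬R(p,p)) ∧ ¬R(y,y))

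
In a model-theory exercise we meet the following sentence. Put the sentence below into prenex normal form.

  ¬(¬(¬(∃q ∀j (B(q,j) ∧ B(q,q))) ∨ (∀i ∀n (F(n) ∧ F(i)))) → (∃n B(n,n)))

Rewrite implications/biconditionals: A → B as ¬A ∨ B.
  ¬(¬¬(¬(∃q ∀j (B(q,j) ∧ B(q,q))) ∨ (∀i ∀n (F(n) ∧ F(i)))) ∨ (∃n B(n,n)))
Drive negations inward (¬∀x A ≡ ∃x ¬A, ¬∃x A ≡ ∀x ¬A, De Morgan for ∧/∨):
  (∃q ∀j (B(q,j) ∧ B(q,q))) ∧ (∃i ∃n (¬F(n) ∨ ¬F(i))) ∧ (∀n ¬B(n,n))
Standardize variables apart so no two quantifiers bind the same name: n↦b.
  (∃q ∀j (B(q,j) ∧ B(q,q))) ∧ (∃i ∃n (¬F(n) ∨ ¬F(i))) ∧ (∀b ¬B(b,b))
Finally move all quantifiers to the prefix:
  ∃q ∀j ∃i ∃n ∀b (B(q,j) ∧ B(q,q) ∧ (¬F(n) ∨ ¬F(i)) ∧ ¬B(b,b))

∃q ∀j ∃i ∃n ∀b (B(q,j) ∧ B(q,q) ∧ (¬F(n) ∨ ¬F(i)) ∧ ¬B(b,b))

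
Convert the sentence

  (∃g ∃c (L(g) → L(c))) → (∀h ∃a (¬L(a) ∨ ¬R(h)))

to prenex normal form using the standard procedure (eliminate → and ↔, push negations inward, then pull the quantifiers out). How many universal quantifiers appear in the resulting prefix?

3

Eliminate → and ↔ using ¬ and ∨.
  ¬(∃g ∃c (¬L(g) ∨ L(c))) ∨ (∀h ∃a (¬L(a) ∨ ¬R(h)))
Push ¬ through the quantifiers and connectives to reach negation normal form:
  (∀g ∀c (L(g) ∧ ¬L(c))) ∨ (∀h ∃a (¬L(a) ∨ ¬R(h)))
All bound variables are already distinct, so no renaming is needed.
Extract every quantifier outward, since the variables are now distinct and don't occur free across branches:
  ∀g ∀c ∀h ∃a (L(g) ∧ ¬L(c) ∨ ¬L(a) ∨ ¬R(h))
The prefix is ∀g ∀c ∀h ∃a: 3 universal, 1 existential.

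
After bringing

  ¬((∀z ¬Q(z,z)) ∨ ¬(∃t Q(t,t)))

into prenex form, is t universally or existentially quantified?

existential

Move each ¬ inward, flipping quantifiers it crosses:
  (∃z Q(z,z)) ∧ (∃t Q(t,t))
All bound variables are already distinct, so no renaming is needed.
Finally move all quantifiers to the prefix:
  ∃z ∃t (Q(z,z) ∧ Q(t,t))
The quantifier ∃t sits under an even number of negations, so it remains existential.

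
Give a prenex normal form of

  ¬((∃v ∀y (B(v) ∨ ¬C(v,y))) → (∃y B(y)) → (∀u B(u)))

∃v ∀y ∃x1 ∃u ((B(v) ∨ ¬C(v,y)) ∧ B(x1) ∧ ¬B(u))

First replace A → B with ¬A ∨ B.
  ¬(¬(∃v ∀y (B(v) ∨ ¬C(v,y))) ∨ ¬(∃y B(y)) ∨ (∀u B(u)))
Drive negations inward (¬∀x A ≡ ∃x ¬A, ¬∃x A ≡ ∀x ¬A, De Morgan for ∧/∨):
  (∃v ∀y (B(v) ∨ ¬C(v,y))) ∧ (∃y B(y)) ∧ (∃u ¬B(u))
Give each quantifier a distinct variable: y↦x1.
  (∃v ∀y (B(v) ∨ ¬C(v,y))) ∧ (∃x1 B(x1)) ∧ (∃u ¬B(u))
Finally move all quantifiers to the prefix:
  ∃v ∀y ∃x1 ∃u ((B(v) ∨ ¬C(v,y)) ∧ B(x1) ∧ ¬B(u))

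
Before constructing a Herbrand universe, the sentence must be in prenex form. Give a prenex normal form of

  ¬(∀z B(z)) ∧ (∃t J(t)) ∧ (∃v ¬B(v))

Move each ¬ inward, flipping quantifiers it crosses:
  (∃z ¬B(z)) ∧ (∃t J(t)) ∧ (∃v ¬B(v))
All bound variables are already distinct, so no renaming is needed.
Extract every quantifier outward, since the variables are now distinct and don't occur free across branches:
  ∃z ∃t ∃v (¬B(z) ∧ J(t) ∧ ¬B(v))

∃z ∃t ∃v (¬B(z) ∧ J(t) ∧ ¬B(v))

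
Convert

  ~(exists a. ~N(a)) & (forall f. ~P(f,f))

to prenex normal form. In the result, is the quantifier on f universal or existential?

Move each ¬ inward, flipping quantifiers it crosses:
  (forall a. N(a)) & (forall f. ~P(f,f))
Extract every quantifier outward, since the variables are now distinct and don't occur free across branches:
  forall a. forall f. (N(a) & ~P(f,f))
The quantifier forall f sits under an even number of negations, so it remains universal.

universal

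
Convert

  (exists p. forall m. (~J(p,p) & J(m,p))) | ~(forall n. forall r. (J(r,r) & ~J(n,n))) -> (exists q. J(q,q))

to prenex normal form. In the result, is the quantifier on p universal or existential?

universal

Eliminate → and ↔ using ¬ and ∨.
  ~((exists p. forall m. (~J(p,p) & J(m,p))) | ~(forall n. forall r. (J(r,r) & ~J(n,n)))) | (exists q. J(q,q))
Drive negations inward (¬∀x A ≡ ∃x ¬A, ¬∃x A ≡ ∀x ¬A, De Morgan for ∧/∨):
  (forall p. exists m. (J(p,p) | ~J(m,p))) & (forall n. forall r. (J(r,r) & ~J(n,n))) | (exists q. J(q,q))
All bound variables are already distinct, so no renaming is needed.
Finally move all quantifiers to the prefix:
  forall p. exists m. forall n. forall r. exists q. ((J(p,p) | ~J(m,p)) & J(r,r) & ~J(n,n) | J(q,q))
The quantifier exists p sits under an odd number of negations (counting the antecedent side of each →), so it flips to forall p.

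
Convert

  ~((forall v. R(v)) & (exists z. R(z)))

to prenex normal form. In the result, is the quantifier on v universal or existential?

Drive negations inward (¬∀x A ≡ ∃x ¬A, ¬∃x A ≡ ∀x ¬A, De Morgan for ∧/∨):
  (exists v. ~R(v)) | (forall z. ~R(z))
All bound variables are already distinct, so no renaming is needed.
Pull the quantifiers to the front (each side's bound variable is not free in the other side):
  exists v. forall z. (~R(v) | ~R(z))
The quantifier forall v sits under an odd number of negations, so it flips to exists v.

existential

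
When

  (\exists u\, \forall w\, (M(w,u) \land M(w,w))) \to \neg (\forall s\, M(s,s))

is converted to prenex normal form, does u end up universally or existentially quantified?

universal

Rewrite implications/biconditionals: A → B as ¬A ∨ B.
  \neg (\exists u\, \forall w\, (M(w,u) \land M(w,w))) \lor \neg (\forall s\, M(s,s))
Push ¬ through the quantifiers and connectives to reach negation normal form:
  (\forall u\, \exists w\, (\neg M(w,u) \lor \neg M(w,w))) \lor (\exists s\, \neg M(s,s))
All bound variables are already distinct, so no renaming is needed.
Extract every quantifier outward, since the variables are now distinct and don't occur free across branches:
  \forall u\, \exists w\, \exists s\, (\neg M(w,u) \lor \neg M(w,w) \lor \neg M(s,s))
The quantifier \exists u sits under an odd number of negations (counting the antecedent side of each →), so it flips to \forall u.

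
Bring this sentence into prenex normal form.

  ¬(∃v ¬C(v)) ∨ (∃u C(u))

∀v ∃u (C(v) ∨ C(u))

Push ¬ through the quantifiers and connectives to reach negation normal form:
  (∀v C(v)) ∨ (∃u C(u))
Pull the quantifiers to the front (each side's bound variable is not free in the other side):
  ∀v ∃u (C(v) ∨ C(u))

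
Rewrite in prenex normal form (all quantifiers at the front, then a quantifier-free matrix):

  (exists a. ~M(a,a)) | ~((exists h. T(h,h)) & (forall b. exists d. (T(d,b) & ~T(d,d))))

Push ¬ through the quantifiers and connectives to reach negation normal form:
  (exists a. ~M(a,a)) | (forall h. ~T(h,h)) | (exists b. forall d. (~T(d,b) | T(d,d)))
All bound variables are already distinct, so no renaming is needed.
Extract every quantifier outward, since the variables are now distinct and don't occur free across branches:
  exists a. forall h. exists b. forall d. (~M(a,a) | ~T(h,h) | ~T(d,b) | T(d,d))

exists a. forall h. exists b. forall d. (~M(a,a) | ~T(h,h) | ~T(d,b) | T(d,d))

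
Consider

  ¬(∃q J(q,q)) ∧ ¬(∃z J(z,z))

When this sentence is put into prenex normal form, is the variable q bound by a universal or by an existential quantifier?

Move each ¬ inward, flipping quantifiers it crosses:
  (∀q ¬J(q,q)) ∧ (∀z ¬J(z,z))
Extract every quantifier outward, since the variables are now distinct and don't occur free across branches:
  ∀q ∀z (¬J(q,q) ∧ ¬J(z,z))
The quantifier ∃q sits under an odd number of negations, so it flips to ∀q.

universal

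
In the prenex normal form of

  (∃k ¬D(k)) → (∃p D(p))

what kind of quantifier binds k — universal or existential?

universal

Rewrite implications/biconditionals: A → B as ¬A ∨ B.
  ¬(∃k ¬D(k)) ∨ (∃p D(p))
Push ¬ through the quantifiers and connectives to reach negation normal form:
  (∀k D(k)) ∨ (∃p D(p))
All bound variables are already distinct, so no renaming is needed.
Pull the quantifiers to the front (each side's bound variable is not free in the other side):
  ∀k ∃p (D(k) ∨ D(p))
The quantifier ∃k sits under an odd number of negations (counting the antecedent side of each →), so it flips to ∀k.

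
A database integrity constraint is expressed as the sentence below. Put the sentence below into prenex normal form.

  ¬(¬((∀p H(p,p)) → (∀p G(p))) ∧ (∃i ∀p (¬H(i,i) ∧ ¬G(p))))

∃p ∀t ∀i ∃q (¬H(p,p) ∨ G(t) ∨ H(i,i) ∨ G(q))

Eliminate → and ↔ using ¬ and ∨.
  ¬(¬(¬(∀p H(p,p)) ∨ (∀p G(p))) ∧ (∃i ∀p (¬H(i,i) ∧ ¬G(p))))
Push ¬ through the quantifiers and connectives to reach negation normal form:
  (∃p ¬H(p,p)) ∨ (∀p G(p)) ∨ (∀i ∃p (H(i,i) ∨ G(p)))
Standardize variables apart so no two quantifiers bind the same name: p↦t, p↦q.
  (∃p ¬H(p,p)) ∨ (∀t G(t)) ∨ (∀i ∃q (H(i,i) ∨ G(q)))
Pull the quantifiers to the front (each side's bound variable is not free in the other side):
  ∃p ∀t ∀i ∃q (¬H(p,p) ∨ G(t) ∨ H(i,i) ∨ G(q))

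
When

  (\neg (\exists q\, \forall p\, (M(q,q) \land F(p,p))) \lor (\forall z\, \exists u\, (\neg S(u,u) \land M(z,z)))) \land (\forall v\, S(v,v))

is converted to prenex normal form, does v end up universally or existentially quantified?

Push ¬ through the quantifiers and connectives to reach negation normal form:
  ((\forall q\, \exists p\, (\neg M(q,q) \lor \neg F(p,p))) \lor (\forall z\, \exists u\, (\neg S(u,u) \land M(z,z)))) \land (\forall v\, S(v,v))
All bound variables are already distinct, so no renaming is needed.
Pull the quantifiers to the front (each side's bound variable is not free in the other side):
  \forall q\, \exists p\, \forall z\, \exists u\, \forall v\, ((\neg M(q,q) \lor \neg F(p,p) \lor \neg S(u,u) \land M(z,z)) \land S(v,v))
The quantifier \forall v sits under an even number of negations, so it remains universal.

universal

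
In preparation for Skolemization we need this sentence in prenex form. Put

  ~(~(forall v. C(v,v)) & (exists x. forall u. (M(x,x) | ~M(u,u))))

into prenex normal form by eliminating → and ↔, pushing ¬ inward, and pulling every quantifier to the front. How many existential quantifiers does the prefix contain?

Drive negations inward (¬∀x A ≡ ∃x ¬A, ¬∃x A ≡ ∀x ¬A, De Morgan for ∧/∨):
  (forall v. C(v,v)) | (forall x. exists u. (~M(x,x) & M(u,u)))
All bound variables are already distinct, so no renaming is needed.
Finally move all quantifiers to the prefix:
  forall v. forall x. exists u. (C(v,v) | ~M(x,x) & M(u,u))
The prefix is forall v forall x exists u: 2 universal, 1 existential.

1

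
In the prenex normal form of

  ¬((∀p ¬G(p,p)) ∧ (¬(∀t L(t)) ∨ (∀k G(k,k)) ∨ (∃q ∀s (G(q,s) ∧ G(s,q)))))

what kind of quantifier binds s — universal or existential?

existential

Push ¬ through the quantifiers and connectives to reach negation normal form:
  (∃p G(p,p)) ∨ (∀t L(t)) ∧ (∃k ¬G(k,k)) ∧ (∀q ∃s (¬G(q,s) ∨ ¬G(s,q)))
All bound variables are already distinct, so no renaming is needed.
Pull the quantifiers to the front (each side's bound variable is not free in the other side):
  ∃p ∀t ∃k ∀q ∃s (G(p,p) ∨ L(t) ∧ ¬G(k,k) ∧ (¬G(q,s) ∨ ¬G(s,q)))
The quantifier ∀s sits under an odd number of negations, so it flips to ∃s.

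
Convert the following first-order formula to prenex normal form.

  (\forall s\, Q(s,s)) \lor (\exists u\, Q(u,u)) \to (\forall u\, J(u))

Rewrite implications/biconditionals: A → B as ¬A ∨ B.
  \neg ((\forall s\, Q(s,s)) \lor (\exists u\, Q(u,u))) \lor (\forall u\, J(u))
Push ¬ through the quantifiers and connectives to reach negation normal form:
  (\exists s\, \neg Q(s,s)) \land (\forall u\, \neg Q(u,u)) \lor (\forall u\, J(u))
Give each quantifier a distinct variable: u↦p.
  (\exists s\, \neg Q(s,s)) \land (\forall u\, \neg Q(u,u)) \lor (\forall p\, J(p))
Pull the quantifiers to the front (each side's bound variable is not free in the other side):
  \exists s\, \forall u\, \forall p\, (\neg Q(s,s) \land \neg Q(u,u) \lor J(p))

\exists s\, \forall u\, \forall p\, (\neg Q(s,s) \land \neg Q(u,u) \lor J(p))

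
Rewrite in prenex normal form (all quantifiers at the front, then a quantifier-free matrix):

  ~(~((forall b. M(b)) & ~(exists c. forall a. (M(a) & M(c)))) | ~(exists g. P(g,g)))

forall b. forall c. exists a. exists g. (M(b) & (~M(a) | ~M(c)) & P(g,g))

Move each ¬ inward, flipping quantifiers it crosses:
  (forall b. M(b)) & (forall c. exists a. (~M(a) | ~M(c))) & (exists g. P(g,g))
All bound variables are already distinct, so no renaming is needed.
Extract every quantifier outward, since the variables are now distinct and don't occur free across branches:
  forall b. forall c. exists a. exists g. (M(b) & (~M(a) | ~M(c)) & P(g,g))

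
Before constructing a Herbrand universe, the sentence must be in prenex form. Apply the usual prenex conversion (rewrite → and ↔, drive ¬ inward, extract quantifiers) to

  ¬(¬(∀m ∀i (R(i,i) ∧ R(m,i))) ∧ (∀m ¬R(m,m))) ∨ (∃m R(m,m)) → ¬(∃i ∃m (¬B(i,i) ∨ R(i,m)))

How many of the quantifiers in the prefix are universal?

4

First replace A → B with ¬A ∨ B.
  ¬(¬(¬(∀m ∀i (R(i,i) ∧ R(m,i))) ∧ (∀m ¬R(m,m))) ∨ (∃m R(m,m))) ∨ ¬(∃i ∃m (¬B(i,i) ∨ R(i,m)))
Push ¬ through the quantifiers and connectives to reach negation normal form:
  (∃m ∃i (¬R(i,i) ∨ ¬R(m,i))) ∧ (∀m ¬R(m,m)) ∧ (∀m ¬R(m,m)) ∨ (∀i ∀m (B(i,i) ∧ ¬R(i,m)))
Standardize variables apart so no two quantifiers bind the same name: m↦b, m↦p, i↦z1, m↦q.
  (∃m ∃i (¬R(i,i) ∨ ¬R(m,i))) ∧ (∀b ¬R(b,b)) ∧ (∀p ¬R(p,p)) ∨ (∀z1 ∀q (B(z1,z1) ∧ ¬R(z1,q)))
Pull the quantifiers to the front (each side's bound variable is not free in the other side):
  ∃m ∃i ∀b ∀p ∀z1 ∀q ((¬R(i,i) ∨ ¬R(m,i)) ∧ ¬R(b,b) ∧ ¬R(p,p) ∨ B(z1,z1) ∧ ¬R(z1,q))
The prefix is ∃m ∃i ∀b ∀p ∀z1 ∀q: 4 universal, 2 existential.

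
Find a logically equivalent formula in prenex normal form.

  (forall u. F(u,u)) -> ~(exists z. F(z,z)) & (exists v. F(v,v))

exists u. forall z. exists v. (~F(u,u) | ~F(z,z) & F(v,v))

First replace A → B with ¬A ∨ B.
  ~(forall u. F(u,u)) | ~(exists z. F(z,z)) & (exists v. F(v,v))
Drive negations inward (¬∀x A ≡ ∃x ¬A, ¬∃x A ≡ ∀x ¬A, De Morgan for ∧/∨):
  (exists u. ~F(u,u)) | (forall z. ~F(z,z)) & (exists v. F(v,v))
All bound variables are already distinct, so no renaming is needed.
Finally move all quantifiers to the prefix:
  exists u. forall z. exists v. (~F(u,u) | ~F(z,z) & F(v,v))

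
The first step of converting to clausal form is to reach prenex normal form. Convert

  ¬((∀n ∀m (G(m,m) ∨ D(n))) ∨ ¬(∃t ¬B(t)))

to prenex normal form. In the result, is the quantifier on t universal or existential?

existential

Drive negations inward (¬∀x A ≡ ∃x ¬A, ¬∃x A ≡ ∀x ¬A, De Morgan for ∧/∨):
  (∃n ∃m (¬G(m,m) ∧ ¬D(n))) ∧ (∃t ¬B(t))
All bound variables are already distinct, so no renaming is needed.
Finally move all quantifiers to the prefix:
  ∃n ∃m ∃t (¬G(m,m) ∧ ¬D(n) ∧ ¬B(t))
The quantifier ∃t sits under an even number of negations, so it remains existential.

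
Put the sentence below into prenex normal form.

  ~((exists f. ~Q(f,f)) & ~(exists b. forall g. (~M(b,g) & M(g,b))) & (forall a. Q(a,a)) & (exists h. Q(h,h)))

forall f. exists b. forall g. exists a. forall h. (Q(f,f) | ~M(b,g) & M(g,b) | ~Q(a,a) | ~Q(h,h))

Drive negations inward (¬∀x A ≡ ∃x ¬A, ¬∃x A ≡ ∀x ¬A, De Morgan for ∧/∨):
  (forall f. Q(f,f)) | (exists b. forall g. (~M(b,g) & M(g,b))) | (exists a. ~Q(a,a)) | (forall h. ~Q(h,h))
Pull the quantifiers to the front (each side's bound variable is not free in the other side):
  forall f. exists b. forall g. exists a. forall h. (Q(f,f) | ~M(b,g) & M(g,b) | ~Q(a,a) | ~Q(h,h))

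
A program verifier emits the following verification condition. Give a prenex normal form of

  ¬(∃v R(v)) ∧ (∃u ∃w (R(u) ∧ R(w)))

∀v ∃u ∃w (¬R(v) ∧ R(u) ∧ R(w))

Move each ¬ inward, flipping quantifiers it crosses:
  (∀v ¬R(v)) ∧ (∃u ∃w (R(u) ∧ R(w)))
Extract every quantifier outward, since the variables are now distinct and don't occur free across branches:
  ∀v ∃u ∃w (¬R(v) ∧ R(u) ∧ R(w))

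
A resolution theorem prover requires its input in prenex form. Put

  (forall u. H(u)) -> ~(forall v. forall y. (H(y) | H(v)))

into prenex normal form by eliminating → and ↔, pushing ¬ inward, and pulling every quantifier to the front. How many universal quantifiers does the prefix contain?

0

Rewrite implications/biconditionals: A → B as ¬A ∨ B.
  ~(forall u. H(u)) | ~(forall v. forall y. (H(y) | H(v)))
Move each ¬ inward, flipping quantifiers it crosses:
  (exists u. ~H(u)) | (exists v. exists y. (~H(y) & ~H(v)))
Finally move all quantifiers to the prefix:
  exists u. exists v. exists y. (~H(u) | ~H(y) & ~H(v))
The prefix is exists u exists v exists y: 0 universal, 3 existential.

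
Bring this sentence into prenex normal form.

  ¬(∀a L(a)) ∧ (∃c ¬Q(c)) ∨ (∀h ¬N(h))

∃a ∃c ∀h (¬L(a) ∧ ¬Q(c) ∨ ¬N(h))

Move each ¬ inward, flipping quantifiers it crosses:
  (∃a ¬L(a)) ∧ (∃c ¬Q(c)) ∨ (∀h ¬N(h))
All bound variables are already distinct, so no renaming is needed.
Pull the quantifiers to the front (each side's bound variable is not free in the other side):
  ∃a ∃c ∀h (¬L(a) ∧ ¬Q(c) ∨ ¬N(h))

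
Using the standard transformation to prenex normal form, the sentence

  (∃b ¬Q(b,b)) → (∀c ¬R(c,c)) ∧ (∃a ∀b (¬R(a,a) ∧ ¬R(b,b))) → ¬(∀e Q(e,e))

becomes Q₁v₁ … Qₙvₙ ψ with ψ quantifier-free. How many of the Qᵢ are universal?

Rewrite implications/biconditionals: A → B as ¬A ∨ B.
  ¬(∃b ¬Q(b,b)) ∨ ¬((∀c ¬R(c,c)) ∧ (∃a ∀b (¬R(a,a) ∧ ¬R(b,b)))) ∨ ¬(∀e Q(e,e))
Drive negations inward (¬∀x A ≡ ∃x ¬A, ¬∃x A ≡ ∀x ¬A, De Morgan for ∧/∨):
  (∀b Q(b,b)) ∨ (∃c R(c,c)) ∨ (∀a ∃b (R(a,a) ∨ R(b,b))) ∨ (∃e ¬Q(e,e))
Rename bound variables to avoid capture: b↦y1.
  (∀b Q(b,b)) ∨ (∃c R(c,c)) ∨ (∀a ∃y1 (R(a,a) ∨ R(y1,y1))) ∨ (∃e ¬Q(e,e))
Finally move all quantifiers to the prefix:
  ∀b ∃c ∀a ∃y1 ∃e (Q(b,b) ∨ R(c,c) ∨ R(a,a) ∨ R(y1,y1) ∨ ¬Q(e,e))
The prefix is ∀b ∃c ∀a ∃y1 ∃e: 2 universal, 3 existential.

2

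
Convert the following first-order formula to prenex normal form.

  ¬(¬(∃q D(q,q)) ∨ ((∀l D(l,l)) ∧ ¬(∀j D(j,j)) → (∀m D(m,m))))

Rewrite implications/biconditionals: A → B as ¬A ∨ B.
  ¬(¬(∃q D(q,q)) ∨ ¬((∀l D(l,l)) ∧ ¬(∀j D(j,j))) ∨ (∀m D(m,m)))
Push ¬ through the quantifiers and connectives to reach negation normal form:
  (∃q D(q,q)) ∧ (∀l D(l,l)) ∧ (∃j ¬D(j,j)) ∧ (∃m ¬D(m,m))
All bound variables are already distinct, so no renaming is needed.
Finally move all quantifiers to the prefix:
  ∃q ∀l ∃j ∃m (D(q,q) ∧ D(l,l) ∧ ¬D(j,j) ∧ ¬D(m,m))

∃q ∀l ∃j ∃m (D(q,q) ∧ D(l,l) ∧ ¬D(j,j) ∧ ¬D(m,m))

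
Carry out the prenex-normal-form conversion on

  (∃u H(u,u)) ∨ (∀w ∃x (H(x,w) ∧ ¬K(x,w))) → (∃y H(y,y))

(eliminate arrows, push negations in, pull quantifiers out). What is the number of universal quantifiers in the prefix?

2

Rewrite implications/biconditionals: A → B as ¬A ∨ B.
  ¬((∃u H(u,u)) ∨ (∀w ∃x (H(x,w) ∧ ¬K(x,w)))) ∨ (∃y H(y,y))
Drive negations inward (¬∀x A ≡ ∃x ¬A, ¬∃x A ≡ ∀x ¬A, De Morgan for ∧/∨):
  (∀u ¬H(u,u)) ∧ (∃w ∀x (¬H(x,w) ∨ K(x,w))) ∨ (∃y H(y,y))
All bound variables are already distinct, so no renaming is needed.
Finally move all quantifiers to the prefix:
  ∀u ∃w ∀x ∃y (¬H(u,u) ∧ (¬H(x,w) ∨ K(x,w)) ∨ H(y,y))
The prefix is ∀u ∃w ∀x ∃y: 2 universal, 2 existential.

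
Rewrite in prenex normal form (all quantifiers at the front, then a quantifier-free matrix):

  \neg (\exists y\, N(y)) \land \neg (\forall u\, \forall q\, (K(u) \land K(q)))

Move each ¬ inward, flipping quantifiers it crosses:
  (\forall y\, \neg N(y)) \land (\exists u\, \exists q\, (\neg K(u) \lor \neg K(q)))
Pull the quantifiers to the front (each side's bound variable is not free in the other side):
  \forall y\, \exists u\, \exists q\, (\neg N(y) \land (\neg K(u) \lor \neg K(q)))

\forall y\, \exists u\, \exists q\, (\neg N(y) \land (\neg K(u) \lor \neg K(q)))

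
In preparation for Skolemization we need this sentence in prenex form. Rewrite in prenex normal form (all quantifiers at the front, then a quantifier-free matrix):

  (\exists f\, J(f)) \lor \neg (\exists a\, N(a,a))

Move each ¬ inward, flipping quantifiers it crosses:
  (\exists f\, J(f)) \lor (\forall a\, \neg N(a,a))
Pull the quantifiers to the front (each side's bound variable is not free in the other side):
  \exists f\, \forall a\, (J(f) \lor \neg N(a,a))

\exists f\, \forall a\, (J(f) \lor \neg N(a,a))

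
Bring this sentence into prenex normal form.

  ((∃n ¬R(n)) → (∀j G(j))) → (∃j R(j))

∃n ∃j ∃x1 (¬R(n) ∧ ¬G(j) ∨ R(x1))

Rewrite implications/biconditionals: A → B as ¬A ∨ B.
  ¬(¬(∃n ¬R(n)) ∨ (∀j G(j))) ∨ (∃j R(j))
Move each ¬ inward, flipping quantifiers it crosses:
  (∃n ¬R(n)) ∧ (∃j ¬G(j)) ∨ (∃j R(j))
Rename bound variables to avoid capture: j↦x1.
  (∃n ¬R(n)) ∧ (∃j ¬G(j)) ∨ (∃x1 R(x1))
Extract every quantifier outward, since the variables are now distinct and don't occur free across branches:
  ∃n ∃j ∃x1 (¬R(n) ∧ ¬G(j) ∨ R(x1))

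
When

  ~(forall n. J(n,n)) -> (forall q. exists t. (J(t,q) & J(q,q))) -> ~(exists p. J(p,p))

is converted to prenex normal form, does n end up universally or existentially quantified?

universal

Rewrite implications/biconditionals: A → B as ¬A ∨ B.
  ~~(forall n. J(n,n)) | ~(forall q. exists t. (J(t,q) & J(q,q))) | ~(exists p. J(p,p))
Move each ¬ inward, flipping quantifiers it crosses:
  (forall n. J(n,n)) | (exists q. forall t. (~J(t,q) | ~J(q,q))) | (forall p. ~J(p,p))
All bound variables are already distinct, so no renaming is needed.
Finally move all quantifiers to the prefix:
  forall n. exists q. forall t. forall p. (J(n,n) | ~J(t,q) | ~J(q,q) | ~J(p,p))
The quantifier forall n sits under an even number of negations (counting the antecedent side of each →), so it remains universal.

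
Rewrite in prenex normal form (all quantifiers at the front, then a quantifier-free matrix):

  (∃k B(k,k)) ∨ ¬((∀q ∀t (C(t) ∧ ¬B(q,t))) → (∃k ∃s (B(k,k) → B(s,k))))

∃k ∀q ∀t ∀c ∀s (B(k,k) ∨ C(t) ∧ ¬B(q,t) ∧ B(c,c) ∧ ¬B(s,c))

Rewrite implications/biconditionals: A → B as ¬A ∨ B.
  (∃k B(k,k)) ∨ ¬(¬(∀q ∀t (C(t) ∧ ¬B(q,t))) ∨ (∃k ∃s (¬B(k,k) ∨ B(s,k))))
Move each ¬ inward, flipping quantifiers it crosses:
  (∃k B(k,k)) ∨ (∀q ∀t (C(t) ∧ ¬B(q,t))) ∧ (∀k ∀s (B(k,k) ∧ ¬B(s,k)))
Give each quantifier a distinct variable: k↦c.
  (∃k B(k,k)) ∨ (∀q ∀t (C(t) ∧ ¬B(q,t))) ∧ (∀c ∀s (B(c,c) ∧ ¬B(s,c)))
Extract every quantifier outward, since the variables are now distinct and don't occur free across branches:
  ∃k ∀q ∀t ∀c ∀s (B(k,k) ∨ C(t) ∧ ¬B(q,t) ∧ B(c,c) ∧ ¬B(s,c))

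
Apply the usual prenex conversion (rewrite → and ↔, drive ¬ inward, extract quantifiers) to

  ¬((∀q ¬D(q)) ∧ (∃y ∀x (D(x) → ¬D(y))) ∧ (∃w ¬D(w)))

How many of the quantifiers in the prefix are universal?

Rewrite implications/biconditionals: A → B as ¬A ∨ B.
  ¬((∀q ¬D(q)) ∧ (∃y ∀x (¬D(x) ∨ ¬D(y))) ∧ (∃w ¬D(w)))
Drive negations inward (¬∀x A ≡ ∃x ¬A, ¬∃x A ≡ ∀x ¬A, De Morgan for ∧/∨):
  (∃q D(q)) ∨ (∀y ∃x (D(x) ∧ D(y))) ∨ (∀w D(w))
All bound variables are already distinct, so no renaming is needed.
Extract every quantifier outward, since the variables are now distinct and don't occur free across branches:
  ∃q ∀y ∃x ∀w (D(q) ∨ D(x) ∧ D(y) ∨ D(w))
The prefix is ∃q ∀y ∃x ∀w: 2 universal, 2 existential.

2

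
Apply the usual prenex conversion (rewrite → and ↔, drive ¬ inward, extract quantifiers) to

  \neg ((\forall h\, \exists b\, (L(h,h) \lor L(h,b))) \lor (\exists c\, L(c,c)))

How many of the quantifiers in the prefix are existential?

1

Move each ¬ inward, flipping quantifiers it crosses:
  (\exists h\, \forall b\, (\neg L(h,h) \land \neg L(h,b))) \land (\forall c\, \neg L(c,c))
Finally move all quantifiers to the prefix:
  \exists h\, \forall b\, \forall c\, (\neg L(h,h) \land \neg L(h,b) \land \neg L(c,c))
The prefix is \exists h \forall b \forall c: 2 universal, 1 existential.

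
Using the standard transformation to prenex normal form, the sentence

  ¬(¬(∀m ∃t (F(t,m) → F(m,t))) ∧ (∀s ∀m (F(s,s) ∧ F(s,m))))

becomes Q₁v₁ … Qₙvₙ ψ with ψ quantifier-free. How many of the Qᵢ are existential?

3

First replace A → B with ¬A ∨ B.
  ¬(¬(∀m ∃t (¬F(t,m) ∨ F(m,t))) ∧ (∀s ∀m (F(s,s) ∧ F(s,m))))
Push ¬ through the quantifiers and connectives to reach negation normal form:
  (∀m ∃t (¬F(t,m) ∨ F(m,t))) ∨ (∃s ∃m (¬F(s,s) ∨ ¬F(s,m)))
Give each quantifier a distinct variable: m↦b.
  (∀m ∃t (¬F(t,m) ∨ F(m,t))) ∨ (∃s ∃b (¬F(s,s) ∨ ¬F(s,b)))
Extract every quantifier outward, since the variables are now distinct and don't occur free across branches:
  ∀m ∃t ∃s ∃b (¬F(t,m) ∨ F(m,t) ∨ ¬F(s,s) ∨ ¬F(s,b))
The prefix is ∀m ∃t ∃s ∃b: 1 universal, 3 existential.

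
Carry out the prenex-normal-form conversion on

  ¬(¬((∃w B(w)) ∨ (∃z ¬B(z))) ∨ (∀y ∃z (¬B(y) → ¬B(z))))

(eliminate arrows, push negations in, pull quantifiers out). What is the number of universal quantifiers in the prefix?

1

Eliminate → and ↔ using ¬ and ∨.
  ¬(¬((∃w B(w)) ∨ (∃z ¬B(z))) ∨ (∀y ∃z (¬¬B(y) ∨ ¬B(z))))
Move each ¬ inward, flipping quantifiers it crosses:
  ((∃w B(w)) ∨ (∃z ¬B(z))) ∧ (∃y ∀z (¬B(y) ∧ B(z)))
Standardize variables apart so no two quantifiers bind the same name: z↦y1.
  ((∃w B(w)) ∨ (∃z ¬B(z))) ∧ (∃y ∀y1 (¬B(y) ∧ B(y1)))
Extract every quantifier outward, since the variables are now distinct and don't occur free across branches:
  ∃w ∃z ∃y ∀y1 ((B(w) ∨ ¬B(z)) ∧ ¬B(y) ∧ B(y1))
The prefix is ∃w ∃z ∃y ∀y1: 1 universal, 3 existential.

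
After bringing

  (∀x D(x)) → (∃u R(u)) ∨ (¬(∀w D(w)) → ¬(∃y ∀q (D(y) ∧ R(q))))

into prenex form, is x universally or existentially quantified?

First replace A → B with ¬A ∨ B.
  ¬(∀x D(x)) ∨ (∃u R(u)) ∨ ¬¬(∀w D(w)) ∨ ¬(∃y ∀q (D(y) ∧ R(q)))
Push ¬ through the quantifiers and connectives to reach negation normal form:
  (∃x ¬D(x)) ∨ (∃u R(u)) ∨ (∀w D(w)) ∨ (∀y ∃q (¬D(y) ∨ ¬R(q)))
All bound variables are already distinct, so no renaming is needed.
Pull the quantifiers to the front (each side's bound variable is not free in the other side):
  ∃x ∃u ∀w ∀y ∃q (¬D(x) ∨ R(u) ∨ D(w) ∨ ¬D(y) ∨ ¬R(q))
The quantifier ∀x sits under an odd number of negations (counting the antecedent side of each →), so it flips to ∃x.

existential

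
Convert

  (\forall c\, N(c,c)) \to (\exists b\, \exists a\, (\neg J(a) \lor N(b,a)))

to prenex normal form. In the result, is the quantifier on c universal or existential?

existential

Rewrite implications/biconditionals: A → B as ¬A ∨ B.
  \neg (\forall c\, N(c,c)) \lor (\exists b\, \exists a\, (\neg J(a) \lor N(b,a)))
Push ¬ through the quantifiers and connectives to reach negation normal form:
  (\exists c\, \neg N(c,c)) \lor (\exists b\, \exists a\, (\neg J(a) \lor N(b,a)))
All bound variables are already distinct, so no renaming is needed.
Extract every quantifier outward, since the variables are now distinct and don't occur free across branches:
  \exists c\, \exists b\, \exists a\, (\neg N(c,c) \lor \neg J(a) \lor N(b,a))
The quantifier \forall c sits under an odd number of negations (counting the antecedent side of each →), so it flips to \exists c.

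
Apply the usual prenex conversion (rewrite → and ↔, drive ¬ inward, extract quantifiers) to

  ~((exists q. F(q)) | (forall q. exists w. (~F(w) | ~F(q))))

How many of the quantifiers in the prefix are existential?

Move each ¬ inward, flipping quantifiers it crosses:
  (forall q. ~F(q)) & (exists q. forall w. (F(w) & F(q)))
Give each quantifier a distinct variable: q↦u1.
  (forall q. ~F(q)) & (exists u1. forall w. (F(w) & F(u1)))
Extract every quantifier outward, since the variables are now distinct and don't occur free across branches:
  forall q. exists u1. forall w. (~F(q) & F(w) & F(u1))
The prefix is forall q exists u1 forall w: 2 universal, 1 existential.

1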